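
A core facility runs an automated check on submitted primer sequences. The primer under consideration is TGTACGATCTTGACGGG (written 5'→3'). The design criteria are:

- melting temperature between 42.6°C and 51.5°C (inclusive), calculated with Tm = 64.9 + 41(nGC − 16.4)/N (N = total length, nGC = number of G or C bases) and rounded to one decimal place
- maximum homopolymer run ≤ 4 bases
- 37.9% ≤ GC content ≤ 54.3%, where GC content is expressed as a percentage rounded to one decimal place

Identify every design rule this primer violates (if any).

Base counts: A=3, T=5, G=6, C=3 (length 17).
Tm: Tm = 64.9 + 41·(9 − 16.4)/17 = 47.1°C ✓
homopolymer run: longest run = 3 ✓
GC content: GC 9/17 = 52.9% ✓

Meets all criteria.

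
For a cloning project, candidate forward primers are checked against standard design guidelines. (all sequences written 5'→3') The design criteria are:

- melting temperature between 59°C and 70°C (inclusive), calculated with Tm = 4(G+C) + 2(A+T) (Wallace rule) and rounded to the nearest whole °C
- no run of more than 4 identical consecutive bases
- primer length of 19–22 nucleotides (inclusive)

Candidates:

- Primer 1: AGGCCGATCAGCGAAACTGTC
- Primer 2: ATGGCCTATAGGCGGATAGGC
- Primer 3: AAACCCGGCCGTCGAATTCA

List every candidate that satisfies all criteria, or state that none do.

Primer 1, Primer 2 and Primer 3.

Primer 1 (21 nt, A=6 T=3 G=6 C=6): Tm = 2·9 + 4·12 = 66°C ✓; longest run = 3 ✓; length 21 ✓ — passes.
Primer 2 (21 nt, A=5 T=4 G=8 C=4): Tm = 2·9 + 4·12 = 66°C ✓; longest run = 2 ✓; length 21 ✓ — passes.
Primer 3 (20 nt, A=6 T=3 G=4 C=7): Tm = 2·9 + 4·11 = 62°C ✓; longest run = 3 ✓; length 20 ✓ — passes.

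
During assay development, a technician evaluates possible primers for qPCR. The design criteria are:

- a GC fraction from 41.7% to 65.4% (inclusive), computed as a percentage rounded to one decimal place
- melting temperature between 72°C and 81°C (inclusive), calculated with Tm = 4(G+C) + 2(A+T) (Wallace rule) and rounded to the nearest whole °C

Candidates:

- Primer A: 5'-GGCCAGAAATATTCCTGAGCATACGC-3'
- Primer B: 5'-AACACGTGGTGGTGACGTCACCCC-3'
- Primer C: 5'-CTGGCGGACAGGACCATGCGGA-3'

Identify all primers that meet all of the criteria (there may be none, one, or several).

Primer A (26 nt, A=8 T=5 G=6 C=7): GC 13/26 = 50.0% ✓; Tm = 2·13 + 4·13 = 78°C ✓ — passes.
Primer B (24 nt, A=5 T=4 G=7 C=8): GC 15/24 = 62.5% ✓; Tm = 2·9 + 4·15 = 78°C ✓ — passes.
Primer C (22 nt, A=5 T=2 G=9 C=6): GC 15/22 = 68.2%, outside 41.7–65.4% ✗; Tm = 2·7 + 4·15 = 74°C ✓ — fails.

Primer A and Primer B.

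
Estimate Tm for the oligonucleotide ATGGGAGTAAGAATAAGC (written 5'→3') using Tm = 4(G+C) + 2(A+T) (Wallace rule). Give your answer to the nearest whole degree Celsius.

Base counts: A=8, T=3, G=6, C=1 (length 18).
Tm = 2·(8+3) + 4·(6+1) = 2·11 + 4·7 = 22 + 28 = 50°C.

50°C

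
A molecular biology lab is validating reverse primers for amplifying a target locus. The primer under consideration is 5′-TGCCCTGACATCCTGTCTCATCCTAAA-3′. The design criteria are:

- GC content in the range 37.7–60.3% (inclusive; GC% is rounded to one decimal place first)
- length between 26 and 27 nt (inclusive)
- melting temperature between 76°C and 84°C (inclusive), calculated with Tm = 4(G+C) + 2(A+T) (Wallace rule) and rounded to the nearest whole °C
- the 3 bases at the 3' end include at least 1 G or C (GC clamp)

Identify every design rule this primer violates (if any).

Base counts: A=6, T=8, G=3, C=10 (length 27).
GC content: GC 13/27 = 48.1% ✓
length: length 27 ✓
Tm: Tm = 2·14 + 4·13 = 80°C ✓
GC clamp: 3' end AAA has 0 G/C, need ≥1 ✗

Fails: GC clamp.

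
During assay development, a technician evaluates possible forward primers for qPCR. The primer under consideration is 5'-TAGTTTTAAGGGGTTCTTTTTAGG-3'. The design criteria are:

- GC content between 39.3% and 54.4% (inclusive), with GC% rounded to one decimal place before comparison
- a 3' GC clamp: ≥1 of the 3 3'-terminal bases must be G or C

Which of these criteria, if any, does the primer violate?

Fails: GC content.

Base counts: A=4, T=12, G=7, C=1 (length 24).
GC content: GC 8/24 = 33.3%, outside 39.3–54.4% ✗
GC clamp: 3' end AGG has 2 G/C ✓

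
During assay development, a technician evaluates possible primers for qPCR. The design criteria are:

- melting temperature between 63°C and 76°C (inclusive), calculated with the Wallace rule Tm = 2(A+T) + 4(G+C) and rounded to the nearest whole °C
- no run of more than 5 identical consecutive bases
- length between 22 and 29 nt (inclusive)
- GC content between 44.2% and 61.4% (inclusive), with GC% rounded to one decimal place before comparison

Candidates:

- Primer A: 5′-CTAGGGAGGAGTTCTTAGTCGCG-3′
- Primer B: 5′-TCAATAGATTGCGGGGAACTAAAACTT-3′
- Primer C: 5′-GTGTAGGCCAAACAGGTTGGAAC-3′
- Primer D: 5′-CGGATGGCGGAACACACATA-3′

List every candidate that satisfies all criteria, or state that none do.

Primer A (23 nt, A=4 T=6 G=9 C=4): Tm = 2·10 + 4·13 = 72°C ✓; longest run = 3 ✓; length 23 ✓; GC 13/23 = 56.5% ✓ — passes.
Primer B (27 nt, A=10 T=7 G=6 C=4): Tm = 2·17 + 4·10 = 74°C ✓; longest run = 4 ✓; length 27 ✓; GC 10/27 = 37.0%, outside 44.2–61.4% ✗ — fails.
Primer C (23 nt, A=7 T=4 G=8 C=4): Tm = 2·11 + 4·12 = 70°C ✓; longest run = 3 ✓; length 23 ✓; GC 12/23 = 52.2% ✓ — passes.
Primer D (20 nt, A=7 T=2 G=6 C=5): Tm = 2·9 + 4·11 = 62°C, outside 63–76°C ✗; longest run = 2 ✓; length 20, outside 22–29 ✗; GC 11/20 = 55.0% ✓ — fails.

Primer A and Primer C.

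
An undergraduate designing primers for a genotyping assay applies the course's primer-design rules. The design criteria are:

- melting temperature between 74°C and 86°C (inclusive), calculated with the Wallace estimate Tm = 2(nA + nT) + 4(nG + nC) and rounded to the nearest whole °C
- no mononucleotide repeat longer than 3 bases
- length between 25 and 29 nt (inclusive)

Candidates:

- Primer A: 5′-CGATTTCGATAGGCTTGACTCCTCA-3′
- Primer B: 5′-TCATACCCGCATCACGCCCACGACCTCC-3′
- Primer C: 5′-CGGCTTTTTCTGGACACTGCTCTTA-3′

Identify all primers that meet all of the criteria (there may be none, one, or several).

Primer A only.

Primer A (25 nt, A=5 T=8 G=5 C=7): Tm = 2·13 + 4·12 = 74°C ✓; longest run = 3 ✓; length 25 ✓ — passes.
Primer B (28 nt, A=6 T=4 G=3 C=15): Tm = 2·10 + 4·18 = 92°C, outside 74–86°C ✗; longest run = 3 ✓; length 28 ✓ — fails.
Primer C (25 nt, A=3 T=10 G=5 C=7): Tm = 2·13 + 4·12 = 74°C ✓; longest run = 5, exceeds 3 ✗; length 25 ✓ — fails.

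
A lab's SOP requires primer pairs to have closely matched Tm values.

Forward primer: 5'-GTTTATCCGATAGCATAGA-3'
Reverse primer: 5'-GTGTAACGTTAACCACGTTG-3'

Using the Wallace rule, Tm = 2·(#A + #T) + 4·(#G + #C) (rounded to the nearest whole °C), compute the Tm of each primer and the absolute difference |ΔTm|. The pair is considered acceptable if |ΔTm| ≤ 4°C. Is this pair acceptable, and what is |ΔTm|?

|ΔTm| = 6°C; the pair is not acceptable.

Forward: A=6 T=6 G=4 C=3 → Tm = 2·12 + 4·7 = 52°C.
Reverse: A=5 T=6 G=5 C=4 → Tm = 2·11 + 4·9 = 58°C.
|ΔTm| = |52 − 58| = 6°C, > 4°C.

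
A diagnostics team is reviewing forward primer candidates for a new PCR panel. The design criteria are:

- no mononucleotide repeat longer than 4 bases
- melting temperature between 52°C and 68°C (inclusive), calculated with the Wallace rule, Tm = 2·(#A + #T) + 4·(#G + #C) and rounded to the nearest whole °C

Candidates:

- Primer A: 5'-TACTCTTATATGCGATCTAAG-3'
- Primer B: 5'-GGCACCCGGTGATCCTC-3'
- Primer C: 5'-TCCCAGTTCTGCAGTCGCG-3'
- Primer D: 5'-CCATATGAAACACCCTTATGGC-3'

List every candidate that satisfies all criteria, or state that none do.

Primer A, Primer B, Primer C and Primer D.

Primer A (21 nt, A=6 T=8 G=3 C=4): longest run = 2 ✓; Tm = 2·14 + 4·7 = 56°C ✓ — passes.
Primer B (17 nt, A=2 T=3 G=5 C=7): longest run = 3 ✓; Tm = 2·5 + 4·12 = 58°C ✓ — passes.
Primer C (19 nt, A=2 T=5 G=5 C=7): longest run = 3 ✓; Tm = 2·7 + 4·12 = 62°C ✓ — passes.
Primer D (22 nt, A=7 T=5 G=3 C=7): longest run = 3 ✓; Tm = 2·12 + 4·10 = 64°C ✓ — passes.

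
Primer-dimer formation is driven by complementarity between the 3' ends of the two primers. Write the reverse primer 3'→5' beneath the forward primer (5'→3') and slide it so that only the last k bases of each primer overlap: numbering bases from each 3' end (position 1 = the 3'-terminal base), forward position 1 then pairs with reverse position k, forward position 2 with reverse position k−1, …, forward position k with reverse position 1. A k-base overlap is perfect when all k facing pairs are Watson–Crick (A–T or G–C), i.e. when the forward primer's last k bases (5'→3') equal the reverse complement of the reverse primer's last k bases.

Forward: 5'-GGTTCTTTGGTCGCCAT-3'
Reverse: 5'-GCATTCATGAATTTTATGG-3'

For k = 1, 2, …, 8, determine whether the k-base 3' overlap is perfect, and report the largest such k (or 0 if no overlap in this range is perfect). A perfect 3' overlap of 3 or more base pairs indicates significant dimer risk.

Last 8 bases (5'→3') — forward …GTCGCCAT, reverse …TTTTATGG.
Reverse complement of the reverse primer's last 8 bases: CCATAAAA; its first k bases are the reverse complement of the reverse primer's last k bases, so a perfect k-base overlap needs the forward primer's last k bases to equal them.
Comparing (forward last k vs required): k=1: T vs C ✗; k=2: AT vs CC ✗; k=3: CAT vs CCA ✗; k=4: CCAT vs CCAT ✓; k=5: GCCAT vs CCATA ✗; k=6: CGCCAT vs CCATAA ✗; k=7: TCGCCAT vs CCATAAA ✗; k=8: GTCGCCAT vs CCATAAAA ✗.
Only k = 4 is perfect, so the longest perfect 3' overlap is 4.

Longest perfect overlap: 4 complementary base pairs; significant dimer risk (threshold 3).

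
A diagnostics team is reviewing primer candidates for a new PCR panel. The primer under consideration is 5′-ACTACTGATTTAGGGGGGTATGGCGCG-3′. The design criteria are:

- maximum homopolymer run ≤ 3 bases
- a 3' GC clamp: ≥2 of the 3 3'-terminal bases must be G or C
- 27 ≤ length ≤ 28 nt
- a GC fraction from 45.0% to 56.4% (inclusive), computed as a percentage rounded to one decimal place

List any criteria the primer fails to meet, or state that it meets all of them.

Fails: homopolymer run.

Base counts: A=5, T=7, G=11, C=4 (length 27).
homopolymer run: longest run = 6, exceeds 3 ✗
GC clamp: 3' end GCG has 3 G/C ✓
length: length 27 ✓
GC content: GC 15/27 = 55.6% ✓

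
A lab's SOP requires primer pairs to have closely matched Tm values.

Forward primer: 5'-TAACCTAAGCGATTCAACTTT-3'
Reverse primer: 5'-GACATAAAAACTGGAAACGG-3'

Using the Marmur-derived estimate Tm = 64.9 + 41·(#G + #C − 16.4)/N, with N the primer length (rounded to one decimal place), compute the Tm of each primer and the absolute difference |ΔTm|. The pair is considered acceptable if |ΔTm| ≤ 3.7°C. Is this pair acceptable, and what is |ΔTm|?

|ΔTm| = 1.2°C; the pair is acceptable.

Forward: G+C = 7, N = 21 → Tm = 64.9 + 41·(7 − 16.4)/21 = 46.5°C.
Reverse: G+C = 8, N = 20 → Tm = 64.9 + 41·(8 − 16.4)/20 = 47.7°C.
|ΔTm| = |46.5 − 47.7| = 1.2°C, ≤ 3.7°C.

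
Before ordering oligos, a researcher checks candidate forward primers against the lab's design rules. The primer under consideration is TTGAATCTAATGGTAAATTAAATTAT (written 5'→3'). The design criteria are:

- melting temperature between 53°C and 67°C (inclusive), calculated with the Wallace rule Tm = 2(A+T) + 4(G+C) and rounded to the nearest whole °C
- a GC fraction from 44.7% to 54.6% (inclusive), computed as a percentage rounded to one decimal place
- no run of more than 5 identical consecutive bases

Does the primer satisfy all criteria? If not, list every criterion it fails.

Base counts: A=11, T=11, G=3, C=1 (length 26).
Tm: Tm = 2·22 + 4·4 = 60°C ✓
GC content: GC 4/26 = 15.4%, outside 44.7–54.6% ✗
homopolymer run: longest run = 3 ✓

Fails: GC content.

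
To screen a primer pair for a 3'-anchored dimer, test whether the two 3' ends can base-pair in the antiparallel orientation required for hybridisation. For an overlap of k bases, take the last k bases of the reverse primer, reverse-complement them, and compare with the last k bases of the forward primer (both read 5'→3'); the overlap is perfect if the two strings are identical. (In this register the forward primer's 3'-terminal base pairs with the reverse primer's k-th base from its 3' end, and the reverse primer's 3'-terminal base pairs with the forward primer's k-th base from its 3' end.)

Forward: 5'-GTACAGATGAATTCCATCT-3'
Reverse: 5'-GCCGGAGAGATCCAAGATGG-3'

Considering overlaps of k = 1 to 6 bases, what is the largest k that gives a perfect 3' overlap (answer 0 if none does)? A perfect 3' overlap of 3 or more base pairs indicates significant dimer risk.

Longest perfect overlap: 6 complementary base pairs; significant dimer risk (threshold 3).

Last 6 bases (5'→3') — forward …CCATCT, reverse …AGATGG.
Reverse complement of the reverse primer's last 6 bases: CCATCT; its first k bases are the reverse complement of the reverse primer's last k bases, so a perfect k-base overlap needs the forward primer's last k bases to equal them.
Comparing (forward last k vs required): k=1: T vs C ✗; k=2: CT vs CC ✗; k=3: TCT vs CCA ✗; k=4: ATCT vs CCAT ✗; k=5: CATCT vs CCATC ✗; k=6: CCATCT vs CCATCT ✓.
Only k = 6 is perfect, so the longest perfect 3' overlap is 6.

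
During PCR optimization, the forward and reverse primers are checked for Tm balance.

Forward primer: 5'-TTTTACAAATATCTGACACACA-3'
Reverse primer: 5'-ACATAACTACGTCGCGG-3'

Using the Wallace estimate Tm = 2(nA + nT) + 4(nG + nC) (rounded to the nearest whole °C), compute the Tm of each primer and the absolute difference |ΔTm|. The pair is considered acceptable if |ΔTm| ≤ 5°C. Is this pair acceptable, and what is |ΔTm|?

|ΔTm| = 4°C; the pair is acceptable.

Forward: A=9 T=7 G=1 C=5 → Tm = 2·16 + 4·6 = 56°C.
Reverse: A=5 T=3 G=4 C=5 → Tm = 2·8 + 4·9 = 52°C.
|ΔTm| = |56 − 52| = 4°C, ≤ 5°C.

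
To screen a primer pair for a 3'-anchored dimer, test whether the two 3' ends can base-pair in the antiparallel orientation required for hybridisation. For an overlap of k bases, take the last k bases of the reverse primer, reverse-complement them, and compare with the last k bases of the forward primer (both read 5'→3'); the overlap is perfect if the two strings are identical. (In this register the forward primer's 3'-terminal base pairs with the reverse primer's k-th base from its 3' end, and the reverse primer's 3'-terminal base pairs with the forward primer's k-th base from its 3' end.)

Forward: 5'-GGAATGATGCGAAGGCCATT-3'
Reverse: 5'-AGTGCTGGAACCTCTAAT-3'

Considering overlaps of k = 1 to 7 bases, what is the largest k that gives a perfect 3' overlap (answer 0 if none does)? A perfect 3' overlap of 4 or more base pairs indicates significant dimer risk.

Last 7 bases (5'→3') — forward …GGCCATT, reverse …CTCTAAT.
Reverse complement of the reverse primer's last 7 bases: ATTAGAG; its first k bases are the reverse complement of the reverse primer's last k bases, so a perfect k-base overlap needs the forward primer's last k bases to equal them.
Comparing (forward last k vs required): k=1: T vs A ✗; k=2: TT vs AT ✗; k=3: ATT vs ATT ✓; k=4: CATT vs ATTA ✗; k=5: CCATT vs ATTAG ✗; k=6: GCCATT vs ATTAGA ✗; k=7: GGCCATT vs ATTAGAG ✗.
Only k = 3 is perfect, so the longest perfect 3' overlap is 3.

Longest perfect overlap: 3 complementary base pairs; below the dimer-risk threshold (threshold 4).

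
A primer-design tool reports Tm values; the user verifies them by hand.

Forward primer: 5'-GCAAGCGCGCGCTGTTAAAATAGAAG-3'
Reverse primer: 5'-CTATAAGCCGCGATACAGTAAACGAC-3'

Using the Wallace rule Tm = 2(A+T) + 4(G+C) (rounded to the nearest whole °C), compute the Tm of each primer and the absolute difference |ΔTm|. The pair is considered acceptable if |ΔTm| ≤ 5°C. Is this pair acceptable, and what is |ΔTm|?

Forward: A=9 T=4 G=8 C=5 → Tm = 2·13 + 4·13 = 78°C.
Reverse: A=10 T=4 G=5 C=7 → Tm = 2·14 + 4·12 = 76°C.
|ΔTm| = |78 − 76| = 2°C, ≤ 5°C.

|ΔTm| = 2°C; the pair is acceptable.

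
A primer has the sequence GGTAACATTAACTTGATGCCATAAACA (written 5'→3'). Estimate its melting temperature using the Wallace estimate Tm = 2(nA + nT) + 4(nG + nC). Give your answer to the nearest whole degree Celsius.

72°C

Base counts: A=11, T=7, G=4, C=5 (length 27).
Tm = 2·(11+7) + 4·(4+5) = 2·18 + 4·9 = 36 + 36 = 72°C.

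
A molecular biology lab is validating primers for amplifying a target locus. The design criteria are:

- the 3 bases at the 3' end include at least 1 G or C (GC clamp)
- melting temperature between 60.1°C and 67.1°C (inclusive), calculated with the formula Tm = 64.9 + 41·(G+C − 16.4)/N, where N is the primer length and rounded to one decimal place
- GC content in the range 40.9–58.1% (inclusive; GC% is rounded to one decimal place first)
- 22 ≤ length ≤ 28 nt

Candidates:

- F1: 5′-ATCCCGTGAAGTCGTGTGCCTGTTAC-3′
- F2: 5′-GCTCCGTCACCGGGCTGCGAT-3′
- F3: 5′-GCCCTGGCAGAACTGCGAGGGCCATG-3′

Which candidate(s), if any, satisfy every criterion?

F1 only.

F1 (26 nt, A=4 T=8 G=7 C=7): 3' end TAC has 1 G/C ✓; Tm = 64.9 + 41·(14 − 16.4)/26 = 61.1°C ✓; GC 14/26 = 53.8% ✓; length 26 ✓ — passes.
F2 (21 nt, A=2 T=4 G=7 C=8): 3' end GAT has 1 G/C ✓; Tm = 64.9 + 41·(15 − 16.4)/21 = 62.2°C ✓; GC 15/21 = 71.4%, outside 40.9–58.1% ✗; length 21, outside 22–28 ✗ — fails.
F3 (26 nt, A=5 T=3 G=10 C=8): 3' end ATG has 1 G/C ✓; Tm = 64.9 + 41·(18 − 16.4)/26 = 67.4°C, outside 60.1–67.1°C ✗; GC 18/26 = 69.2%, outside 40.9–58.1% ✗; length 26 ✓ — fails.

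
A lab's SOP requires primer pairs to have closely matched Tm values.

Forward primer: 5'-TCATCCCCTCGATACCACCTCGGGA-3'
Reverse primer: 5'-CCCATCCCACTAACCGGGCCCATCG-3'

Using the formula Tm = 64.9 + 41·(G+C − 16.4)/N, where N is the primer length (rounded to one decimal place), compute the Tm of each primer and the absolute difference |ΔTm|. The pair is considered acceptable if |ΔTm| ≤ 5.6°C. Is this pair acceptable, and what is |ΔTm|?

Forward: G+C = 15, N = 25 → Tm = 64.9 + 41·(15 − 16.4)/25 = 62.6°C.
Reverse: G+C = 17, N = 25 → Tm = 64.9 + 41·(17 − 16.4)/25 = 65.9°C.
|ΔTm| = |62.6 − 65.9| = 3.3°C, ≤ 5.6°C.

|ΔTm| = 3.3°C; the pair is acceptable.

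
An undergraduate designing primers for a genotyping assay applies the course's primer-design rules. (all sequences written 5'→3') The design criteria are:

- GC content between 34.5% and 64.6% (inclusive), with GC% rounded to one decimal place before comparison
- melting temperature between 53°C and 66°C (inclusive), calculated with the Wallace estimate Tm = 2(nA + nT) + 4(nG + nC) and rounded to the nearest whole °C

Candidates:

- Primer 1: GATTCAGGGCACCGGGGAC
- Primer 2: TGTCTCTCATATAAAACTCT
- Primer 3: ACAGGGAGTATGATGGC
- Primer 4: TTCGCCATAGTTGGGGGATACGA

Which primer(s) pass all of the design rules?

Primer 1 (19 nt, A=4 T=2 G=8 C=5): GC 13/19 = 68.4%, outside 34.5–64.6% ✗; Tm = 2·6 + 4·13 = 64°C ✓ — fails.
Primer 2 (20 nt, A=6 T=8 G=1 C=5): GC 6/20 = 30.0%, outside 34.5–64.6% ✗; Tm = 2·14 + 4·6 = 52°C, outside 53–66°C ✗ — fails.
Primer 3 (17 nt, A=5 T=3 G=7 C=2): GC 9/17 = 52.9% ✓; Tm = 2·8 + 4·9 = 52°C, outside 53–66°C ✗ — fails.
Primer 4 (23 nt, A=5 T=6 G=8 C=4): GC 12/23 = 52.2% ✓; Tm = 2·11 + 4·12 = 70°C, outside 53–66°C ✗ — fails.

None of the candidates satisfy all criteria.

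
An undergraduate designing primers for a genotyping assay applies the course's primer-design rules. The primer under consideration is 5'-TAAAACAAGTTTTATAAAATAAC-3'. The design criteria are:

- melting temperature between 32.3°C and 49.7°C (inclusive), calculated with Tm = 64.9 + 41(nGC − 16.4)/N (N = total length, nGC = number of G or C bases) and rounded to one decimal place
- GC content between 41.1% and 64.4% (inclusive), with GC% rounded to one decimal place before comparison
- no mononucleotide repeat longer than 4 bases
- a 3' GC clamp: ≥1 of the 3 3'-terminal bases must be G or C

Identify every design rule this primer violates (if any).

Base counts: A=13, T=7, G=1, C=2 (length 23).
Tm: Tm = 64.9 + 41·(3 − 16.4)/23 = 41.0°C ✓
GC content: GC 3/23 = 13.0%, outside 41.1–64.4% ✗
homopolymer run: longest run = 4 ✓
GC clamp: 3' end AAC has 1 G/C ✓

Fails: GC content.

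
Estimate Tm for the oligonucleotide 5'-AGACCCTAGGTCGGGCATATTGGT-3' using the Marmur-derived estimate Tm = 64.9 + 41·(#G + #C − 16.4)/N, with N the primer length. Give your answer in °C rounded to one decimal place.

Base counts: A=5, T=6, G=8, C=5; G+C = 13, N = 24.
Tm = 64.9 + 41·(13 − 16.4)/24 = 64.9 + -139.40/24 = 59.1°C.

59.1°C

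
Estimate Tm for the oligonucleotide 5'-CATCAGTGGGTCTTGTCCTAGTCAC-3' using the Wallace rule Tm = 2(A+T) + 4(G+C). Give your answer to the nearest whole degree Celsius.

Base counts: A=4, T=8, G=6, C=7 (length 25).
Tm = 2·(4+8) + 4·(6+7) = 2·12 + 4·13 = 24 + 52 = 76°C.

76°C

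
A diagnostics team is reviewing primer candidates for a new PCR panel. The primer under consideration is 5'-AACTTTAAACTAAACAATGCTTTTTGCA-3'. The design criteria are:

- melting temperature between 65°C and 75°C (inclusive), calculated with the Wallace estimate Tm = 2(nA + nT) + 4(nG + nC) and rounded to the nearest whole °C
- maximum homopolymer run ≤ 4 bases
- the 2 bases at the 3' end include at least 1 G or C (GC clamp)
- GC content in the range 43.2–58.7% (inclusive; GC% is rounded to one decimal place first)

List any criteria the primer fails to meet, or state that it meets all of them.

Fails: homopolymer run, GC content.

Base counts: A=11, T=10, G=2, C=5 (length 28).
Tm: Tm = 2·21 + 4·7 = 70°C ✓
homopolymer run: longest run = 5, exceeds 4 ✗
GC clamp: 3' end CA has 1 G/C ✓
GC content: GC 7/28 = 25.0%, outside 43.2–58.7% ✗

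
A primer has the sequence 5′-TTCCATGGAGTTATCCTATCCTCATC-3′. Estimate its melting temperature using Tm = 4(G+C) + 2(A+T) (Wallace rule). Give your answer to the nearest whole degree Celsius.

74°C

Base counts: A=5, T=10, G=3, C=8 (length 26).
Tm = 2·(5+10) + 4·(3+8) = 2·15 + 4·11 = 30 + 44 = 74°C.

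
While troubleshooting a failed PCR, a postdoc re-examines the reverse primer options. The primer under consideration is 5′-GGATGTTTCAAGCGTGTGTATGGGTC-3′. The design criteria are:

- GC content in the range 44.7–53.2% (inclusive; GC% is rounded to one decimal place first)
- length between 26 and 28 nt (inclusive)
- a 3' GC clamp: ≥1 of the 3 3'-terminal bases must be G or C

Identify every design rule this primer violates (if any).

Base counts: A=4, T=9, G=10, C=3 (length 26).
GC content: GC 13/26 = 50.0% ✓
length: length 26 ✓
GC clamp: 3' end GTC has 2 G/C ✓

Meets all criteria.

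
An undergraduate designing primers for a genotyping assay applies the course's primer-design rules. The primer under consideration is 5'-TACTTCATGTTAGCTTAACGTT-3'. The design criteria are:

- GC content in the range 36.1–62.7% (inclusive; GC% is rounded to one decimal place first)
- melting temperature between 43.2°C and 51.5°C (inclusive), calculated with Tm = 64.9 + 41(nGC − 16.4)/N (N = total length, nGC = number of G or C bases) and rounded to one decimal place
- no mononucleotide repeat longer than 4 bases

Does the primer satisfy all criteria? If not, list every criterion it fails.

Base counts: A=5, T=10, G=3, C=4 (length 22).
GC content: GC 7/22 = 31.8%, outside 36.1–62.7% ✗
Tm: Tm = 64.9 + 41·(7 − 16.4)/22 = 47.4°C ✓
homopolymer run: longest run = 2 ✓

Fails: GC content.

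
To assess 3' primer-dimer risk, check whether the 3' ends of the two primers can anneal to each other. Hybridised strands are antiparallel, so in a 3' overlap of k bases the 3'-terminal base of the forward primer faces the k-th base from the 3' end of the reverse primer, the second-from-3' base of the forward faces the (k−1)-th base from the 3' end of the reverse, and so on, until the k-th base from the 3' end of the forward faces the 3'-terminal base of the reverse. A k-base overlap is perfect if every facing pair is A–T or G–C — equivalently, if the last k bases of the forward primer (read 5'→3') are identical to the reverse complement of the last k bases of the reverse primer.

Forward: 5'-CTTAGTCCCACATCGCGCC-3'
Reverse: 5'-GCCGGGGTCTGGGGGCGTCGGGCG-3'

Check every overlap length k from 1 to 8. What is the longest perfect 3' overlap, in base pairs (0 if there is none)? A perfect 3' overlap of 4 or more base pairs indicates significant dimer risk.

Last 8 bases (5'→3') — forward …ATCGCGCC, reverse …GTCGGGCG.
Reverse complement of the reverse primer's last 8 bases: CGCCCGAC; its first k bases are the reverse complement of the reverse primer's last k bases, so a perfect k-base overlap needs the forward primer's last k bases to equal them.
Comparing (forward last k vs required): k=1: C vs C ✓; k=2: CC vs CG ✗; k=3: GCC vs CGC ✗; k=4: CGCC vs CGCC ✓; k=5: GCGCC vs CGCCC ✗; k=6: CGCGCC vs CGCCCG ✗; k=7: TCGCGCC vs CGCCCGA ✗; k=8: ATCGCGCC vs CGCCCGAC ✗.
Perfect overlaps at k = 1, 4; the largest is 4.

Longest perfect overlap: 4 complementary base pairs; significant dimer risk (threshold 4).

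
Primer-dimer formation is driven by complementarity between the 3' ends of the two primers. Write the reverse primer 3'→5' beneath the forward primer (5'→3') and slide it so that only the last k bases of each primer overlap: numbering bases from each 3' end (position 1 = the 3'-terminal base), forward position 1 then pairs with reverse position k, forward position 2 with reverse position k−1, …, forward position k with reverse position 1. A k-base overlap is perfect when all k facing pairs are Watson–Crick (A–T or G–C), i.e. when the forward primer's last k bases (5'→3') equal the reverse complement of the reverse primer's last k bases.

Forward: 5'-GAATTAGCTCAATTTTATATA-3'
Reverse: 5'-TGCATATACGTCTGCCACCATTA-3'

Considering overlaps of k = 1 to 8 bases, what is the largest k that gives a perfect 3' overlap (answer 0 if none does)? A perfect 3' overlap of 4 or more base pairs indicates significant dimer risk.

Last 8 bases (5'→3') — forward …TTTATATA, reverse …CACCATTA.
Reverse complement of the reverse primer's last 8 bases: TAATGGTG; its first k bases are the reverse complement of the reverse primer's last k bases, so a perfect k-base overlap needs the forward primer's last k bases to equal them.
Comparing (forward last k vs required): k=1: A vs T ✗; k=2: TA vs TA ✓; k=3: ATA vs TAA ✗; k=4: TATA vs TAAT ✗; k=5: ATATA vs TAATG ✗; k=6: TATATA vs TAATGG ✗; k=7: TTATATA vs TAATGGT ✗; k=8: TTTATATA vs TAATGGTG ✗.
Only k = 2 is perfect, so the longest perfect 3' overlap is 2.

Longest perfect overlap: 2 complementary base pairs; below the dimer-risk threshold (threshold 4).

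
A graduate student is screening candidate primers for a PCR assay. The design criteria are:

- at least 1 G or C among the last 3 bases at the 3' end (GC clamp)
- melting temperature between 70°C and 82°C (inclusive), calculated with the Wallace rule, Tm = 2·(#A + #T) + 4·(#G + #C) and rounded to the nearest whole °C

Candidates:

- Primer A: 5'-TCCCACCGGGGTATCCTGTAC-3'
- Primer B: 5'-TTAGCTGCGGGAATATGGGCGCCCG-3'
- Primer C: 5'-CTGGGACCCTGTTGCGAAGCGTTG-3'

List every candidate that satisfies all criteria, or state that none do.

Primer B and Primer C.

Primer A (21 nt, A=3 T=5 G=5 C=8): 3' end TAC has 1 G/C ✓; Tm = 2·8 + 4·13 = 68°C, outside 70–82°C ✗ — fails.
Primer B (25 nt, A=4 T=5 G=10 C=6): 3' end CCG has 3 G/C ✓; Tm = 2·9 + 4·16 = 82°C ✓ — passes.
Primer C (24 nt, A=3 T=6 G=9 C=6): 3' end TTG has 1 G/C ✓; Tm = 2·9 + 4·15 = 78°C ✓ — passes.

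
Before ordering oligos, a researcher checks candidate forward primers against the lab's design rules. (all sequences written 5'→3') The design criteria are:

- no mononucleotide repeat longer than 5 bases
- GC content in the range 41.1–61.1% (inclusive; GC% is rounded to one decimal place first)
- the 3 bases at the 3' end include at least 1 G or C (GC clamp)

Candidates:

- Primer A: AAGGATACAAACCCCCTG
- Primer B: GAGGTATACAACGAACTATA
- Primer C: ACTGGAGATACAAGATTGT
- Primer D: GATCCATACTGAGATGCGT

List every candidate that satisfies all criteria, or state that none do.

Primer A (18 nt, A=7 T=2 G=3 C=6): longest run = 5 ✓; GC 9/18 = 50.0% ✓; 3' end CTG has 2 G/C ✓ — passes.
Primer B (20 nt, A=9 T=4 G=4 C=3): longest run = 2 ✓; GC 7/20 = 35.0%, outside 41.1–61.1% ✗; 3' end ATA has 0 G/C, need ≥1 ✗ — fails.
Primer C (19 nt, A=7 T=5 G=5 C=2): longest run = 2 ✓; GC 7/19 = 36.8%, outside 41.1–61.1% ✗; 3' end TGT has 1 G/C ✓ — fails.
Primer D (19 nt, A=5 T=5 G=5 C=4): longest run = 2 ✓; GC 9/19 = 47.4% ✓; 3' end CGT has 2 G/C ✓ — passes.

Primer A and Primer D.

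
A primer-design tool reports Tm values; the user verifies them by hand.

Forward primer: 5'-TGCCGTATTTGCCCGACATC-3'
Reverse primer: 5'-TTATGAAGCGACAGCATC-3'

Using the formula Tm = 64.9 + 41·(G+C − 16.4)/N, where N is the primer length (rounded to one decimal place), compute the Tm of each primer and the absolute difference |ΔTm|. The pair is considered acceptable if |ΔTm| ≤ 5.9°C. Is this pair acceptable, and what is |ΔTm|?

|ΔTm| = 8.0°C; the pair is not acceptable.

Forward: G+C = 11, N = 20 → Tm = 64.9 + 41·(11 − 16.4)/20 = 53.8°C.
Reverse: G+C = 8, N = 18 → Tm = 64.9 + 41·(8 − 16.4)/18 = 45.8°C.
|ΔTm| = |53.8 − 45.8| = 8.0°C, > 5.9°C.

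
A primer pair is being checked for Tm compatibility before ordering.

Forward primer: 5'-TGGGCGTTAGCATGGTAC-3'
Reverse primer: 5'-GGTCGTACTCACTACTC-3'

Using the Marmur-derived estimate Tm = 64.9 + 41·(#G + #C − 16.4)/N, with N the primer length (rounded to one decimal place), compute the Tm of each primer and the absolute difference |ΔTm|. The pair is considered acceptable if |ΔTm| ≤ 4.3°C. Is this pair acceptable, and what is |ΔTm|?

|ΔTm| = 3.2°C; the pair is acceptable.

Forward: G+C = 10, N = 18 → Tm = 64.9 + 41·(10 − 16.4)/18 = 50.3°C.
Reverse: G+C = 9, N = 17 → Tm = 64.9 + 41·(9 − 16.4)/17 = 47.1°C.
|ΔTm| = |50.3 − 47.1| = 3.2°C, ≤ 4.3°C.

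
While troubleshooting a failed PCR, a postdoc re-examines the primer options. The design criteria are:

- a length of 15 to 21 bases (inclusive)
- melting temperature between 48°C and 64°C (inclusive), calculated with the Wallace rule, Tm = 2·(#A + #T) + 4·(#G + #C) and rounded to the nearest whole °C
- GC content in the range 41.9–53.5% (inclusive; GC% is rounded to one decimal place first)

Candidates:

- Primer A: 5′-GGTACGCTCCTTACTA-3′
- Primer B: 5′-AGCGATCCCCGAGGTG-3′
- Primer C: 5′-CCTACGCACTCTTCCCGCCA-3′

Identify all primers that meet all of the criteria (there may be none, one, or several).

Primer A (16 nt, A=3 T=5 G=3 C=5): length 16 ✓; Tm = 2·8 + 4·8 = 48°C ✓; GC 8/16 = 50.0% ✓ — passes.
Primer B (16 nt, A=3 T=2 G=6 C=5): length 16 ✓; Tm = 2·5 + 4·11 = 54°C ✓; GC 11/16 = 68.8%, outside 41.9–53.5% ✗ — fails.
Primer C (20 nt, A=3 T=4 G=2 C=11): length 20 ✓; Tm = 2·7 + 4·13 = 66°C, outside 48–64°C ✗; GC 13/20 = 65.0%, outside 41.9–53.5% ✗ — fails.

Primer A only.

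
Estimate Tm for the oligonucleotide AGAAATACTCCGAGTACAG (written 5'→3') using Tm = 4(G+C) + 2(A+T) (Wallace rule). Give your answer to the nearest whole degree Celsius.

54°C

Base counts: A=8, T=3, G=4, C=4 (length 19).
Tm = 2·(8+3) + 4·(4+4) = 2·11 + 4·8 = 22 + 32 = 54°C.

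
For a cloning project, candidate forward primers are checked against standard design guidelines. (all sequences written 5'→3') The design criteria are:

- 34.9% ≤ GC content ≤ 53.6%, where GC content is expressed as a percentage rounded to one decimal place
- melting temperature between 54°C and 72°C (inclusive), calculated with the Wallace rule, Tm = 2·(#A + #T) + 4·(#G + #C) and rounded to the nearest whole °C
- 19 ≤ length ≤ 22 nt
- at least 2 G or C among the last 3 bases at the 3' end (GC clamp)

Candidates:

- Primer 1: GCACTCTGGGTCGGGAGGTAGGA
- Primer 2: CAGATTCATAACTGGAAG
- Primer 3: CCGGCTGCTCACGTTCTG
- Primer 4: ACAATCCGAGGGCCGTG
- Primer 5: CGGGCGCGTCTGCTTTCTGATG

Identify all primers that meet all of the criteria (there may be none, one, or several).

None of the candidates satisfy all criteria.

Primer 1 (23 nt, A=4 T=4 G=11 C=4): GC 15/23 = 65.2%, outside 34.9–53.6% ✗; Tm = 2·8 + 4·15 = 76°C, outside 54–72°C ✗; length 23, outside 19–22 ✗; 3' end GGA has 2 G/C ✓ — fails.
Primer 2 (18 nt, A=7 T=4 G=4 C=3): GC 7/18 = 38.9% ✓; Tm = 2·11 + 4·7 = 50°C, outside 54–72°C ✗; length 18, outside 19–22 ✗; 3' end AAG has 1 G/C, need ≥2 ✗ — fails.
Primer 3 (18 nt, A=1 T=5 G=5 C=7): GC 12/18 = 66.7%, outside 34.9–53.6% ✗; Tm = 2·6 + 4·12 = 60°C ✓; length 18, outside 19–22 ✗; 3' end CTG has 2 G/C ✓ — fails.
Primer 4 (17 nt, A=4 T=2 G=6 C=5): GC 11/17 = 64.7%, outside 34.9–53.6% ✗; Tm = 2·6 + 4·11 = 56°C ✓; length 17, outside 19–22 ✗; 3' end GTG has 2 G/C ✓ — fails.
Primer 5 (22 nt, A=1 T=7 G=8 C=6): GC 14/22 = 63.6%, outside 34.9–53.6% ✗; Tm = 2·8 + 4·14 = 72°C ✓; length 22 ✓; 3' end ATG has 1 G/C, need ≥2 ✗ — fails.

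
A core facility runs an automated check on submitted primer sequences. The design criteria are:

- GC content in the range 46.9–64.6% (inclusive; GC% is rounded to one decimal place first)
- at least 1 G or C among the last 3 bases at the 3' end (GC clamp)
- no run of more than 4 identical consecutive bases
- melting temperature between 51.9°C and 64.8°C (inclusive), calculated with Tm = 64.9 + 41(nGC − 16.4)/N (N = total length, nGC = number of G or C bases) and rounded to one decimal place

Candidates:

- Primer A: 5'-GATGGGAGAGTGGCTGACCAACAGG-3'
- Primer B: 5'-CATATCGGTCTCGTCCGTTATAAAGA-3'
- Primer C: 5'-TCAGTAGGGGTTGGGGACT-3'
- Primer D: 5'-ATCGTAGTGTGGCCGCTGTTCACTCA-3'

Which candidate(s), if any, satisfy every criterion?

Primer A, Primer C and Primer D.

Primer A (25 nt, A=7 T=3 G=11 C=4): GC 15/25 = 60.0% ✓; 3' end AGG has 2 G/C ✓; longest run = 3 ✓; Tm = 64.9 + 41·(15 − 16.4)/25 = 62.6°C ✓ — passes.
Primer B (26 nt, A=7 T=8 G=5 C=6): GC 11/26 = 42.3%, outside 46.9–64.6% ✗; 3' end AGA has 1 G/C ✓; longest run = 3 ✓; Tm = 64.9 + 41·(11 − 16.4)/26 = 56.4°C ✓ — fails.
Primer C (19 nt, A=3 T=5 G=9 C=2): GC 11/19 = 57.9% ✓; 3' end ACT has 1 G/C ✓; longest run = 4 ✓; Tm = 64.9 + 41·(11 − 16.4)/19 = 53.2°C ✓ — passes.
Primer D (26 nt, A=4 T=8 G=7 C=7): GC 14/26 = 53.8% ✓; 3' end TCA has 1 G/C ✓; longest run = 2 ✓; Tm = 64.9 + 41·(14 − 16.4)/26 = 61.1°C ✓ — passes.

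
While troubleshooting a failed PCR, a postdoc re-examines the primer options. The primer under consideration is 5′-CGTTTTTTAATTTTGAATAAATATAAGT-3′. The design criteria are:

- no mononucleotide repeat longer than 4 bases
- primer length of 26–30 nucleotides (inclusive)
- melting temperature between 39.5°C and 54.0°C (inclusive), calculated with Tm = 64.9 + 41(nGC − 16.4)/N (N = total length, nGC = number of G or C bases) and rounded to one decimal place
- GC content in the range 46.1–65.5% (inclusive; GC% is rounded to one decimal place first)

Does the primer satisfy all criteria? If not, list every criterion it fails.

Base counts: A=10, T=14, G=3, C=1 (length 28).
homopolymer run: longest run = 6, exceeds 4 ✗
length: length 28 ✓
Tm: Tm = 64.9 + 41·(4 − 16.4)/28 = 46.7°C ✓
GC content: GC 4/28 = 14.3%, outside 46.1–65.5% ✗

Fails: homopolymer run, GC content.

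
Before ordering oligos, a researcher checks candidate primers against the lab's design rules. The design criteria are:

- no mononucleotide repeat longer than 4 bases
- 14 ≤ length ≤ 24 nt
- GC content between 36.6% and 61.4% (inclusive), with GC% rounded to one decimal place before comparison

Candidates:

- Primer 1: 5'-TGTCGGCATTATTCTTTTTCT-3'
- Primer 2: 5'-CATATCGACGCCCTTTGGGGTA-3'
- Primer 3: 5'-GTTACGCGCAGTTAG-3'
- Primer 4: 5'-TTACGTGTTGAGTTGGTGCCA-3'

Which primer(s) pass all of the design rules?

Primer 1 (21 nt, A=2 T=12 G=3 C=4): longest run = 5, exceeds 4 ✗; length 21 ✓; GC 7/21 = 33.3%, outside 36.6–61.4% ✗ — fails.
Primer 2 (22 nt, A=4 T=6 G=6 C=6): longest run = 4 ✓; length 22 ✓; GC 12/22 = 54.5% ✓ — passes.
Primer 3 (15 nt, A=3 T=4 G=5 C=3): longest run = 2 ✓; length 15 ✓; GC 8/15 = 53.3% ✓ — passes.
Primer 4 (21 nt, A=3 T=8 G=7 C=3): longest run = 2 ✓; length 21 ✓; GC 10/21 = 47.6% ✓ — passes.

Primer 2, Primer 3 and Primer 4.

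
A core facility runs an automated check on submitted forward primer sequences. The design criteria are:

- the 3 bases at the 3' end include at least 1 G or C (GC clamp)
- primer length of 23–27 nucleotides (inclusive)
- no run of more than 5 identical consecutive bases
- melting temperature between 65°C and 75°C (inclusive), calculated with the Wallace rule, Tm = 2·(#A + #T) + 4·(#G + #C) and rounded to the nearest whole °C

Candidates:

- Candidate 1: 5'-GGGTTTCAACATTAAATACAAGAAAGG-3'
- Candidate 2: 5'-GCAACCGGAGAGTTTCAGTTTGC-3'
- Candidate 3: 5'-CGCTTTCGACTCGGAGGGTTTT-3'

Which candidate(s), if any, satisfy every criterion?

Candidate 1 and Candidate 2.

Candidate 1 (27 nt, A=12 T=6 G=6 C=3): 3' end AGG has 2 G/C ✓; length 27 ✓; longest run = 3 ✓; Tm = 2·18 + 4·9 = 72°C ✓ — passes.
Candidate 2 (23 nt, A=5 T=6 G=7 C=5): 3' end TGC has 2 G/C ✓; length 23 ✓; longest run = 3 ✓; Tm = 2·11 + 4·12 = 70°C ✓ — passes.
Candidate 3 (22 nt, A=2 T=8 G=7 C=5): 3' end TTT has 0 G/C, need ≥1 ✗; length 22, outside 23–27 ✗; longest run = 4 ✓; Tm = 2·10 + 4·12 = 68°C ✓ — fails.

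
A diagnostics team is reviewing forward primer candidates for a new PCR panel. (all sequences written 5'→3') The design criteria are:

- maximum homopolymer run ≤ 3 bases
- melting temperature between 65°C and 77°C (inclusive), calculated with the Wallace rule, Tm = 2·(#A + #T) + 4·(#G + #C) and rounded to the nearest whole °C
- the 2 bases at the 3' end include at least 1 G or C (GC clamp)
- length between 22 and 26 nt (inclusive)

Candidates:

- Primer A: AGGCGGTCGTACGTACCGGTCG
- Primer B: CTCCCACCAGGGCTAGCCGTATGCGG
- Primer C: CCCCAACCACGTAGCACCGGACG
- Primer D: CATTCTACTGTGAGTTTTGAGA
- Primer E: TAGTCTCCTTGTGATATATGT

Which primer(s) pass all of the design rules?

Primer A (22 nt, A=3 T=4 G=9 C=6): longest run = 2 ✓; Tm = 2·7 + 4·15 = 74°C ✓; 3' end CG has 2 G/C ✓; length 22 ✓ — passes.
Primer B (26 nt, A=4 T=4 G=8 C=10): longest run = 3 ✓; Tm = 2·8 + 4·18 = 88°C, outside 65–77°C ✗; 3' end GG has 2 G/C ✓; length 26 ✓ — fails.
Primer C (23 nt, A=6 T=1 G=5 C=11): longest run = 4, exceeds 3 ✗; Tm = 2·7 + 4·16 = 78°C, outside 65–77°C ✗; 3' end CG has 2 G/C ✓; length 23 ✓ — fails.
Primer D (22 nt, A=5 T=9 G=5 C=3): longest run = 4, exceeds 3 ✗; Tm = 2·14 + 4·8 = 60°C, outside 65–77°C ✗; 3' end GA has 1 G/C ✓; length 22 ✓ — fails.
Primer E (21 nt, A=4 T=10 G=4 C=3): longest run = 2 ✓; Tm = 2·14 + 4·7 = 56°C, outside 65–77°C ✗; 3' end GT has 1 G/C ✓; length 21, outside 22–26 ✗ — fails.

Primer A only.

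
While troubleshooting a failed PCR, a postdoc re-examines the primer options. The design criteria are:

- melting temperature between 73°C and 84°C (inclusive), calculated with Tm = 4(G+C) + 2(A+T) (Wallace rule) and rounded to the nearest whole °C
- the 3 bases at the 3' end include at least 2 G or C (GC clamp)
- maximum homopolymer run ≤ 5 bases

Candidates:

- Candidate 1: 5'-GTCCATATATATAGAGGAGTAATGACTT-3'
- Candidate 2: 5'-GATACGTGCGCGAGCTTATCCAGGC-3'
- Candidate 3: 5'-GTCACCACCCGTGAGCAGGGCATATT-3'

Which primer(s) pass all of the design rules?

Candidate 2 only.

Candidate 1 (28 nt, A=10 T=9 G=6 C=3): Tm = 2·19 + 4·9 = 74°C ✓; 3' end CTT has 1 G/C, need ≥2 ✗; longest run = 2 ✓ — fails.
Candidate 2 (25 nt, A=5 T=5 G=8 C=7): Tm = 2·10 + 4·15 = 80°C ✓; 3' end GGC has 3 G/C ✓; longest run = 2 ✓ — passes.
Candidate 3 (26 nt, A=6 T=5 G=7 C=8): Tm = 2·11 + 4·15 = 82°C ✓; 3' end ATT has 0 G/C, need ≥2 ✗; longest run = 3 ✓ — fails.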